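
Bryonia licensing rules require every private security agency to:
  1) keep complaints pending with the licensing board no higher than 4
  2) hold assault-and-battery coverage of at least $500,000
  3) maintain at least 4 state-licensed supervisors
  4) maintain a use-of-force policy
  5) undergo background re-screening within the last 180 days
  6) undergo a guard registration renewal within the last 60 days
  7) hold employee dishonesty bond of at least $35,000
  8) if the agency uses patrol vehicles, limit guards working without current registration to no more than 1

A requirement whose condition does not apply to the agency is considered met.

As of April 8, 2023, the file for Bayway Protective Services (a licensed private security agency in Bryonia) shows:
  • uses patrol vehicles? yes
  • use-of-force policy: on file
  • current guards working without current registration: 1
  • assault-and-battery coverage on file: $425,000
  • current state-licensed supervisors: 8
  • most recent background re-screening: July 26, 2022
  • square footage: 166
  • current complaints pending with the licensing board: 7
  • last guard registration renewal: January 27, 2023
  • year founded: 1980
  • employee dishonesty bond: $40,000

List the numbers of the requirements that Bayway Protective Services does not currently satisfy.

1, 2, 5, 6

1. complaints pending with the licensing board 7 > 4 → not met
2. assault-and-battery coverage $425,000 < $500,000 → not met
3. state-licensed supervisors 8 ≥ 4 → met
4. use-of-force policy present → met
5. background re-screening 256 days ago vs limit 180 → not met
6. guard registration renewal 71 days ago vs limit 60 → not met
7. employee dishonesty bond $40,000 ≥ $35,000 → met
8. condition 'uses patrol vehicles' holds; guards working without current registration 1 ≤ 1 → met
Not met: 1, 2, 5, 6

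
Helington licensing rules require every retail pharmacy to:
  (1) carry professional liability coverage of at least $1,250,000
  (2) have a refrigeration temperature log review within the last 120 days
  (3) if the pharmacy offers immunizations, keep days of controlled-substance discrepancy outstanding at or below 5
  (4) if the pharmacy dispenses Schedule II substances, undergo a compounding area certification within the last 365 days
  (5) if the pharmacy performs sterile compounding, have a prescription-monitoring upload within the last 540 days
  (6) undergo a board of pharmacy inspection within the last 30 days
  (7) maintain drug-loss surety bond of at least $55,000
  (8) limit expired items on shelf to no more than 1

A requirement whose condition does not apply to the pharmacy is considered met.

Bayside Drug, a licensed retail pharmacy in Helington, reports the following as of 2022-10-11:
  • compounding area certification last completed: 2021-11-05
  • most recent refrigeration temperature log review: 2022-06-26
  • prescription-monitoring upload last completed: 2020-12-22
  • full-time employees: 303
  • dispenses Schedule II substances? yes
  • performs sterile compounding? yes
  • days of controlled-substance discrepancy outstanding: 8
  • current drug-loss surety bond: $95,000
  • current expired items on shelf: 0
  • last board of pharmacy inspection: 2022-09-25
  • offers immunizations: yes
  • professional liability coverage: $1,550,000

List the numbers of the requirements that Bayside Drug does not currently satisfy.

1. professional liability coverage $1,550,000 ≥ $1,250,000 → met
2. refrigeration temperature log review 107 days ago vs limit 120 → met
3. condition 'offers immunizations' holds; days of controlled-substance discrepancy outstanding 8 > 5 → not met
4. condition 'dispenses Schedule II substances' holds; compounding area certification 340 days ago vs limit 365 → met
5. condition 'performs sterile compounding' holds; prescription-monitoring upload 658 days ago vs limit 540 → not met
6. board of pharmacy inspection 16 days ago vs limit 30 → met
7. drug-loss surety bond $95,000 ≥ $55,000 → met
8. expired items on shelf 0 ≤ 1 → met
Not met: 3, 5

3, 5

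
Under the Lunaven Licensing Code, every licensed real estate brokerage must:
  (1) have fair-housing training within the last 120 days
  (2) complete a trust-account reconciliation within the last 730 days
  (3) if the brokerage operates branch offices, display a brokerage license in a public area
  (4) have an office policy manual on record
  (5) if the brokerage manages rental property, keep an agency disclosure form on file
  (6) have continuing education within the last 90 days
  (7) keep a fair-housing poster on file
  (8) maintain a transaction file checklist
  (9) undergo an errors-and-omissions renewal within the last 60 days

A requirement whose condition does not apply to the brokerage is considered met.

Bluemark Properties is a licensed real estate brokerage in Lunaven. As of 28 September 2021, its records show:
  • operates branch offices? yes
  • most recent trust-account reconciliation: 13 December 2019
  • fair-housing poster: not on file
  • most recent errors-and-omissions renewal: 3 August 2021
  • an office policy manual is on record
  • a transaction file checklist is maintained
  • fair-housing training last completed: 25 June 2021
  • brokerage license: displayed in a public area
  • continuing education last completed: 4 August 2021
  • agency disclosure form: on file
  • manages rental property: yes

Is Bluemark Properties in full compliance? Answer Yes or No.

No

1. fair-housing training 95 days ago vs limit 120 → met
2. trust-account reconciliation 655 days ago vs limit 730 → met
3. condition 'operates branch offices' holds; brokerage license present → met
4. office policy manual present → met
5. condition 'manages rental property' holds; agency disclosure form present → met
6. continuing education 55 days ago vs limit 90 → met
7. fair-housing poster absent → not met
8. transaction file checklist present → met
9. errors-and-omissions renewal 56 days ago vs limit 60 → met
Not met: 7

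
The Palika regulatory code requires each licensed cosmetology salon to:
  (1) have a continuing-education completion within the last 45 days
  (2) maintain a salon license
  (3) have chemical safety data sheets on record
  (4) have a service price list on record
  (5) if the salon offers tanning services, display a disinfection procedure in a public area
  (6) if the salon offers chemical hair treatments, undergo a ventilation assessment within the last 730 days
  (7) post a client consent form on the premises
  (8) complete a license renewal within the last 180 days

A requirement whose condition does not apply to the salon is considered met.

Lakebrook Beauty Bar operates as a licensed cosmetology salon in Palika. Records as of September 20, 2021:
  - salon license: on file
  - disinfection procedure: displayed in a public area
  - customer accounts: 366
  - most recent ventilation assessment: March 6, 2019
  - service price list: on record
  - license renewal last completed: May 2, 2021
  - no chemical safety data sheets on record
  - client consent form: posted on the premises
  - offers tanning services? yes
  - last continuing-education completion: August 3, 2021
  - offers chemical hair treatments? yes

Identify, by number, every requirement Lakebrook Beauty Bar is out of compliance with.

1. continuing-education completion 48 days ago vs limit 45 → not met
2. salon license present → met
3. chemical safety data sheets absent → not met
4. service price list present → met
5. condition 'offers tanning services' holds; disinfection procedure present → met
6. condition 'offers chemical hair treatments' holds; ventilation assessment 929 days ago vs limit 730 → not met
7. client consent form present → met
8. license renewal 141 days ago vs limit 180 → met
Not met: 1, 3, 6

1, 3, 6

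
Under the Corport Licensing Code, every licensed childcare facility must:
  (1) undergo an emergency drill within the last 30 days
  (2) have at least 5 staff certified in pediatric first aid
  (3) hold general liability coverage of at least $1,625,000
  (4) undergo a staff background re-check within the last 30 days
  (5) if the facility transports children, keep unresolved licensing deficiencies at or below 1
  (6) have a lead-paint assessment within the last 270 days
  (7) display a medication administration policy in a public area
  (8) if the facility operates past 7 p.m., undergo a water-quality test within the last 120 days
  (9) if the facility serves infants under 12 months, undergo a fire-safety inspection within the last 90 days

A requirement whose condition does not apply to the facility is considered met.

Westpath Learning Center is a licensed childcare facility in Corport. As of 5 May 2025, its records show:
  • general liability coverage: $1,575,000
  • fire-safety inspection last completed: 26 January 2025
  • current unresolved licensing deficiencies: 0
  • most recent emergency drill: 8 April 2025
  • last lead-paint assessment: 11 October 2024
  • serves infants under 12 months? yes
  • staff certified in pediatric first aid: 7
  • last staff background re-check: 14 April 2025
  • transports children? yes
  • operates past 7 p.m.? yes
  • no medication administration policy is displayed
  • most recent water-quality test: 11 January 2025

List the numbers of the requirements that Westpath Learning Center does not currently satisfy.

3, 7, 9

1. emergency drill 27 days ago vs limit 30 → met
2. staff certified in pediatric first aid 7 ≥ 5 → met
3. general liability coverage $1,575,000 < $1,625,000 → not met
4. staff background re-check 21 days ago vs limit 30 → met
5. condition 'transports children' holds; unresolved licensing deficiencies 0 ≤ 1 → met
6. lead-paint assessment 206 days ago vs limit 270 → met
7. medication administration policy absent → not met
8. condition 'operates past 7 p.m.' holds; water-quality test 114 days ago vs limit 120 → met
9. condition 'serves infants under 12 months' holds; fire-safety inspection 99 days ago vs limit 90 → not met
Not met: 3, 7, 9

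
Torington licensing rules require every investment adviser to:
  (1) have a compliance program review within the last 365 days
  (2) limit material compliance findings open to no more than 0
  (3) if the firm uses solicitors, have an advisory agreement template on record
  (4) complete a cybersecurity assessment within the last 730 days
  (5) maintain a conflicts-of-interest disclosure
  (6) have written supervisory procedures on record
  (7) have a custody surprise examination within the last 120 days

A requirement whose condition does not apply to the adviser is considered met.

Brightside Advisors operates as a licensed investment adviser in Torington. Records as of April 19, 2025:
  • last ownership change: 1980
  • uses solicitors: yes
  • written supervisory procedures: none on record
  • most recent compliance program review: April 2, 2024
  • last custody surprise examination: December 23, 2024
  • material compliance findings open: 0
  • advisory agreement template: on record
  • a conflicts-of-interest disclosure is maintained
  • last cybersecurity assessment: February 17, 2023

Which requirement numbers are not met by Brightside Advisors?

1, 4, 6

1. compliance program review 382 days ago vs limit 365 → not met
2. material compliance findings open 0 ≤ 0 → met
3. condition 'uses solicitors' holds; advisory agreement template present → met
4. cybersecurity assessment 792 days ago vs limit 730 → not met
5. conflicts-of-interest disclosure present → met
6. written supervisory procedures absent → not met
7. custody surprise examination 117 days ago vs limit 120 → met
Not met: 1, 4, 6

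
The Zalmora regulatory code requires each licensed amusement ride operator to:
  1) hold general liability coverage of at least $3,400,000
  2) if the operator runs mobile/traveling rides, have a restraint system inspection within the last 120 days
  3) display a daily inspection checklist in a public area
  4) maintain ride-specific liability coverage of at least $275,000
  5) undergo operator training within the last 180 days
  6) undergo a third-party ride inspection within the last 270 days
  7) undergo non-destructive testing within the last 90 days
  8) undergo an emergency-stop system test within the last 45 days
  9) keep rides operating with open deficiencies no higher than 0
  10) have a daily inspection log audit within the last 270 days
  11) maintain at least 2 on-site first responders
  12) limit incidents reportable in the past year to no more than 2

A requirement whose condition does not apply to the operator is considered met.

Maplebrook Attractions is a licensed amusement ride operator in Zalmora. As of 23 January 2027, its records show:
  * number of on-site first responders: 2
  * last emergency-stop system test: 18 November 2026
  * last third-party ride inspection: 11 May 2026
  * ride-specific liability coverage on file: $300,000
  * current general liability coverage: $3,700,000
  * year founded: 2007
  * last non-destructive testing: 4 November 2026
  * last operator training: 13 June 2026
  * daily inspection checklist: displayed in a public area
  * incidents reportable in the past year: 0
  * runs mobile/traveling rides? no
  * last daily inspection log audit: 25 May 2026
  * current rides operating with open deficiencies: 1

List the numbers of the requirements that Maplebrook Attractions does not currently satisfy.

1. general liability coverage $3,700,000 ≥ $3,400,000 → met
2. condition 'runs mobile/traveling rides' does not hold → requirement n/a → met
3. daily inspection checklist present → met
4. ride-specific liability coverage $300,000 ≥ $275,000 → met
5. operator training 224 days ago vs limit 180 → not met
6. third-party ride inspection 257 days ago vs limit 270 → met
7. non-destructive testing 80 days ago vs limit 90 → met
8. emergency-stop system test 66 days ago vs limit 45 → not met
9. rides operating with open deficiencies 1 > 0 → not met
10. daily inspection log audit 243 days ago vs limit 270 → met
11. on-site first responders 2 ≥ 2 → met
12. incidents reportable in the past year 0 ≤ 2 → met
Not met: 5, 8, 9

5, 8, 9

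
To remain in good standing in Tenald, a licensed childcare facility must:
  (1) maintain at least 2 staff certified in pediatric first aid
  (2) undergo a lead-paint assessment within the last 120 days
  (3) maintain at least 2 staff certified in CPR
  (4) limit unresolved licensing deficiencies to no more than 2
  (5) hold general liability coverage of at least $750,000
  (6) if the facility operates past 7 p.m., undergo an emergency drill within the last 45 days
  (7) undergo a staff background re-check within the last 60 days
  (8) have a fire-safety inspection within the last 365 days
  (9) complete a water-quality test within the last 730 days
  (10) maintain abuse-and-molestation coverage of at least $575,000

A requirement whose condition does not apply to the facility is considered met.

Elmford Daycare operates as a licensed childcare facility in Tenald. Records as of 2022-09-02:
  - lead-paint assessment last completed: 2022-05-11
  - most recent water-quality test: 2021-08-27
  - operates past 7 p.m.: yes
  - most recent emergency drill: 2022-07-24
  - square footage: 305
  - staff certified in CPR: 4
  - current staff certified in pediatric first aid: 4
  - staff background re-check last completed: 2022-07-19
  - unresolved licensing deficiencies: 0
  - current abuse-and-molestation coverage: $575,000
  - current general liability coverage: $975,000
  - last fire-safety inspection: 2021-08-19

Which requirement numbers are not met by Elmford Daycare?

1. staff certified in pediatric first aid 4 ≥ 2 → met
2. lead-paint assessment 114 days ago vs limit 120 → met
3. staff certified in CPR 4 ≥ 2 → met
4. unresolved licensing deficiencies 0 ≤ 2 → met
5. general liability coverage $975,000 ≥ $750,000 → met
6. condition 'operates past 7 p.m.' holds; emergency drill 40 days ago vs limit 45 → met
7. staff background re-check 45 days ago vs limit 60 → met
8. fire-safety inspection 379 days ago vs limit 365 → not met
9. water-quality test 371 days ago vs limit 730 → met
10. abuse-and-molestation coverage $575,000 ≥ $575,000 → met
Not met: 8

8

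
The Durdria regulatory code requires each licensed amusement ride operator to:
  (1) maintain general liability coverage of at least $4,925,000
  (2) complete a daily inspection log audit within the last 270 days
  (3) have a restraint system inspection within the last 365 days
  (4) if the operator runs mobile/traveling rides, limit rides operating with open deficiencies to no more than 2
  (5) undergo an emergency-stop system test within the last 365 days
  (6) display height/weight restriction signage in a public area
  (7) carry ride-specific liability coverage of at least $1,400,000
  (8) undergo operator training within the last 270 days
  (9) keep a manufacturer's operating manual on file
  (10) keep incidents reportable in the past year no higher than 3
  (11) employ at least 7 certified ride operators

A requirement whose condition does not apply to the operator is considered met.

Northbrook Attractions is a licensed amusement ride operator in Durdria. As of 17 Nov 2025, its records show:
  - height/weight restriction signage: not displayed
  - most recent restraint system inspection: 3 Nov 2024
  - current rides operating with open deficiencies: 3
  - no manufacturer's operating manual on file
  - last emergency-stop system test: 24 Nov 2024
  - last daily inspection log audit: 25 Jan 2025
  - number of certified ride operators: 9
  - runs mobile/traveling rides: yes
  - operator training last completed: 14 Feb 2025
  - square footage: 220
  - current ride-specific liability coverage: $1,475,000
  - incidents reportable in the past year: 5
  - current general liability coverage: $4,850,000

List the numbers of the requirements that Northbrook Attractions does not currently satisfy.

1. general liability coverage $4,850,000 < $4,925,000 → not met
2. daily inspection log audit 296 days ago vs limit 270 → not met
3. restraint system inspection 379 days ago vs limit 365 → not met
4. condition 'runs mobile/traveling rides' holds; rides operating with open deficiencies 3 > 2 → not met
5. emergency-stop system test 358 days ago vs limit 365 → met
6. height/weight restriction signage absent → not met
7. ride-specific liability coverage $1,475,000 ≥ $1,400,000 → met
8. operator training 276 days ago vs limit 270 → not met
9. manufacturer's operating manual absent → not met
10. incidents reportable in the past year 5 > 3 → not met
11. certified ride operators 9 ≥ 7 → met
Not met: 1, 2, 3, 4, 6, 8, 9, 10

1, 2, 3, 4, 6, 8, 9, 10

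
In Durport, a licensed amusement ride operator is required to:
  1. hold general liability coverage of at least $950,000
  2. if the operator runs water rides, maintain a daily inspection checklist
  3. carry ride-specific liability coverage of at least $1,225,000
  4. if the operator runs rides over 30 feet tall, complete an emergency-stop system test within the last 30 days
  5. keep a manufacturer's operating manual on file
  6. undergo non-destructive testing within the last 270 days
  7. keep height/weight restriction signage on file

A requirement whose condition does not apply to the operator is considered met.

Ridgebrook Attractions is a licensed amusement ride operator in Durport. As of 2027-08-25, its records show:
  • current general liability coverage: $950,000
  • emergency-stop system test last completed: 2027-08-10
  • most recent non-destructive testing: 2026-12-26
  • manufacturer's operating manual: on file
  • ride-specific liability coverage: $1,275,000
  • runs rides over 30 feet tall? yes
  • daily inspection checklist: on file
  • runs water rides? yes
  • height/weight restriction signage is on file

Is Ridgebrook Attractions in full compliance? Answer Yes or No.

Yes

1. general liability coverage $950,000 ≥ $950,000 → met
2. condition 'runs water rides' holds; daily inspection checklist present → met
3. ride-specific liability coverage $1,275,000 ≥ $1,225,000 → met
4. condition 'runs rides over 30 feet tall' holds; emergency-stop system test 15 days ago vs limit 30 → met
5. manufacturer's operating manual present → met
6. non-destructive testing 242 days ago vs limit 270 → met
7. height/weight restriction signage present → met
All met.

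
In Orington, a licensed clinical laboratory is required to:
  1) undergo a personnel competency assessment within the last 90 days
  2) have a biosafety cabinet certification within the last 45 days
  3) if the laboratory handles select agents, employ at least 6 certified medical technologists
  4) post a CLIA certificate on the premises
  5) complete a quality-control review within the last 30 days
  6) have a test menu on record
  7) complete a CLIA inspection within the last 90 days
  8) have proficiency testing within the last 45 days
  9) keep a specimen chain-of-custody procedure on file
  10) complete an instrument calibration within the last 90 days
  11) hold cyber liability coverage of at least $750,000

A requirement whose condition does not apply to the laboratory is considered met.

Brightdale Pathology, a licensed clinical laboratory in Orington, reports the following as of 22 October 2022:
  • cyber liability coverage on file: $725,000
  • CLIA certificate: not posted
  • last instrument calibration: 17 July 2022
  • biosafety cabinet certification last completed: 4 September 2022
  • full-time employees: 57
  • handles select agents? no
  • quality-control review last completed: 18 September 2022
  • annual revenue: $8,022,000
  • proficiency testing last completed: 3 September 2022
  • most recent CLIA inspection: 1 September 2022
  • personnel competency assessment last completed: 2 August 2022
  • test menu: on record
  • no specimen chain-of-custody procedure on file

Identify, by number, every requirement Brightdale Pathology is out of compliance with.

2, 4, 5, 8, 9, 10, 11

1. personnel competency assessment 81 days ago vs limit 90 → met
2. biosafety cabinet certification 48 days ago vs limit 45 → not met
3. condition 'handles select agents' does not hold → requirement n/a → met
4. CLIA certificate absent → not met
5. quality-control review 34 days ago vs limit 30 → not met
6. test menu present → met
7. CLIA inspection 51 days ago vs limit 90 → met
8. proficiency testing 49 days ago vs limit 45 → not met
9. specimen chain-of-custody procedure absent → not met
10. instrument calibration 97 days ago vs limit 90 → not met
11. cyber liability coverage $725,000 < $750,000 → not met
Not met: 2, 4, 5, 8, 9, 10, 11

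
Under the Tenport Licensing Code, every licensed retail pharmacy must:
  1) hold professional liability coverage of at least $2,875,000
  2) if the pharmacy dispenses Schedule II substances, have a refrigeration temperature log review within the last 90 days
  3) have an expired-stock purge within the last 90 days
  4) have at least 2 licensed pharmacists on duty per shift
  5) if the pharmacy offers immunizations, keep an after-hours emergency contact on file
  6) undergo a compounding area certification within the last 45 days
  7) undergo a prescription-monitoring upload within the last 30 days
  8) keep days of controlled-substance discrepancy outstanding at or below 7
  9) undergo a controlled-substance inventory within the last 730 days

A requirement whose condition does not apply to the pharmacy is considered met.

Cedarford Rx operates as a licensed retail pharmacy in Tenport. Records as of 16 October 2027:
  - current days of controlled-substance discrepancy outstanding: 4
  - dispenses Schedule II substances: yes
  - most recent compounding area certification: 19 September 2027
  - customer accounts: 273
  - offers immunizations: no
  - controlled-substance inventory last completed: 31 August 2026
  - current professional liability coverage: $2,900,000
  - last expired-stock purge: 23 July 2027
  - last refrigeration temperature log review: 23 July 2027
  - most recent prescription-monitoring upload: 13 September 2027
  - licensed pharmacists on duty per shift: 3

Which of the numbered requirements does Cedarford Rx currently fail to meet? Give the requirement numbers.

1. professional liability coverage $2,900,000 ≥ $2,875,000 → met
2. condition 'dispenses Schedule II substances' holds; refrigeration temperature log review 85 days ago vs limit 90 → met
3. expired-stock purge 85 days ago vs limit 90 → met
4. licensed pharmacists on duty per shift 3 ≥ 2 → met
5. condition 'offers immunizations' does not hold → requirement n/a → met
6. compounding area certification 27 days ago vs limit 45 → met
7. prescription-monitoring upload 33 days ago vs limit 30 → not met
8. days of controlled-substance discrepancy outstanding 4 ≤ 7 → met
9. controlled-substance inventory 411 days ago vs limit 730 → met
Not met: 7

7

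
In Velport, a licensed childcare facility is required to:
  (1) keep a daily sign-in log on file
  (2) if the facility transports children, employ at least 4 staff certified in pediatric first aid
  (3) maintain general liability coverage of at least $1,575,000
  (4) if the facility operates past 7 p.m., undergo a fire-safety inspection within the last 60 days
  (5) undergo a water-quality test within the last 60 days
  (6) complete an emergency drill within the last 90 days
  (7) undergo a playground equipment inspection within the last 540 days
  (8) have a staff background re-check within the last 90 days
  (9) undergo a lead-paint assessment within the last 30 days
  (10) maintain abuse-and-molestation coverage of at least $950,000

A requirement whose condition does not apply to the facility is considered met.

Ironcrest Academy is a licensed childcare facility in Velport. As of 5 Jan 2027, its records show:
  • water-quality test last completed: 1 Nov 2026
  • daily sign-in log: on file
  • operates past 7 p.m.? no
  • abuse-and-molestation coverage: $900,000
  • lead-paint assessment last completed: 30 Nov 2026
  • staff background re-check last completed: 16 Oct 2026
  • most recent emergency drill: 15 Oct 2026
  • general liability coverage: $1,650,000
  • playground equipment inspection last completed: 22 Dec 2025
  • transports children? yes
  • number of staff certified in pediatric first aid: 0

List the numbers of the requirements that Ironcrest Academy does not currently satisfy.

2, 5, 9, 10

1. daily sign-in log present → met
2. condition 'transports children' holds; staff certified in pediatric first aid 0 < 4 → not met
3. general liability coverage $1,650,000 ≥ $1,575,000 → met
4. condition 'operates past 7 p.m.' does not hold → requirement n/a → met
5. water-quality test 65 days ago vs limit 60 → not met
6. emergency drill 82 days ago vs limit 90 → met
7. playground equipment inspection 379 days ago vs limit 540 → met
8. staff background re-check 81 days ago vs limit 90 → met
9. lead-paint assessment 36 days ago vs limit 30 → not met
10. abuse-and-molestation coverage $900,000 < $950,000 → not met
Not met: 2, 5, 9, 10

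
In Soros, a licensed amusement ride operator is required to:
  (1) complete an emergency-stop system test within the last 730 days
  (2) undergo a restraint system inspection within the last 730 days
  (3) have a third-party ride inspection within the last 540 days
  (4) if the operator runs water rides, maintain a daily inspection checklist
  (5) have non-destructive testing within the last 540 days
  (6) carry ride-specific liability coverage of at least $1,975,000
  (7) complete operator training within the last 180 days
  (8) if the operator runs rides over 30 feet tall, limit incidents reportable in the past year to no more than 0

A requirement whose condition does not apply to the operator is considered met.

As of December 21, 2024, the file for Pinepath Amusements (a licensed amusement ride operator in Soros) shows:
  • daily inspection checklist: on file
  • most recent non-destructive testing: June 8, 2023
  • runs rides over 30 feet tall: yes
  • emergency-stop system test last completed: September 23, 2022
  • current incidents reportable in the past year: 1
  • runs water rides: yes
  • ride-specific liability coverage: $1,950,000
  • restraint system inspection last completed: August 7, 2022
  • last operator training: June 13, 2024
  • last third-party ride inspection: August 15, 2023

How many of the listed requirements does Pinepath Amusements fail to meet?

6

1. emergency-stop system test 820 days ago vs limit 730 → not met
2. restraint system inspection 867 days ago vs limit 730 → not met
3. third-party ride inspection 494 days ago vs limit 540 → met
4. condition 'runs water rides' holds; daily inspection checklist present → met
5. non-destructive testing 562 days ago vs limit 540 → not met
6. ride-specific liability coverage $1,950,000 < $1,975,000 → not met
7. operator training 191 days ago vs limit 180 → not met
8. condition 'runs rides over 30 feet tall' holds; incidents reportable in the past year 1 > 0 → not met
Not met: 6 of 8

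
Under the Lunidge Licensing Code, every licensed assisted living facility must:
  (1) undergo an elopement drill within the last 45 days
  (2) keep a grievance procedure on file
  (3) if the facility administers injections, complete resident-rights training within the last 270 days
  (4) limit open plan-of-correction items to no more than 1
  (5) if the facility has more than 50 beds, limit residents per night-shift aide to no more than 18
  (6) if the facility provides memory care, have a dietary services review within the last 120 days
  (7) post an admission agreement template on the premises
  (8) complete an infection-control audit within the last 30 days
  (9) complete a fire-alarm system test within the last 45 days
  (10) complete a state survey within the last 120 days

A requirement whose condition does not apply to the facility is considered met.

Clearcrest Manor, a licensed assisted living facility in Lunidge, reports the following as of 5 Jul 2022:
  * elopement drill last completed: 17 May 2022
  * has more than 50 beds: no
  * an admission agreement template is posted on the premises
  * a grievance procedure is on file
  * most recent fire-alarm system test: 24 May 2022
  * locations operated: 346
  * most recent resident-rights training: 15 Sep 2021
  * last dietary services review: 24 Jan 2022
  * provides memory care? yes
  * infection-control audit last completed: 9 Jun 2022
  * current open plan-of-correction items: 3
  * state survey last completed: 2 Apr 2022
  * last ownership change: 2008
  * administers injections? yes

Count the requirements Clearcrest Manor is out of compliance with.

1. elopement drill 49 days ago vs limit 45 → not met
2. grievance procedure present → met
3. condition 'administers injections' holds; resident-rights training 293 days ago vs limit 270 → not met
4. open plan-of-correction items 3 > 1 → not met
5. condition 'has more than 50 beds' does not hold → requirement n/a → met
6. condition 'provides memory care' holds; dietary services review 162 days ago vs limit 120 → not met
7. admission agreement template present → met
8. infection-control audit 26 days ago vs limit 30 → met
9. fire-alarm system test 42 days ago vs limit 45 → met
10. state survey 94 days ago vs limit 120 → met
Not met: 4 of 10

4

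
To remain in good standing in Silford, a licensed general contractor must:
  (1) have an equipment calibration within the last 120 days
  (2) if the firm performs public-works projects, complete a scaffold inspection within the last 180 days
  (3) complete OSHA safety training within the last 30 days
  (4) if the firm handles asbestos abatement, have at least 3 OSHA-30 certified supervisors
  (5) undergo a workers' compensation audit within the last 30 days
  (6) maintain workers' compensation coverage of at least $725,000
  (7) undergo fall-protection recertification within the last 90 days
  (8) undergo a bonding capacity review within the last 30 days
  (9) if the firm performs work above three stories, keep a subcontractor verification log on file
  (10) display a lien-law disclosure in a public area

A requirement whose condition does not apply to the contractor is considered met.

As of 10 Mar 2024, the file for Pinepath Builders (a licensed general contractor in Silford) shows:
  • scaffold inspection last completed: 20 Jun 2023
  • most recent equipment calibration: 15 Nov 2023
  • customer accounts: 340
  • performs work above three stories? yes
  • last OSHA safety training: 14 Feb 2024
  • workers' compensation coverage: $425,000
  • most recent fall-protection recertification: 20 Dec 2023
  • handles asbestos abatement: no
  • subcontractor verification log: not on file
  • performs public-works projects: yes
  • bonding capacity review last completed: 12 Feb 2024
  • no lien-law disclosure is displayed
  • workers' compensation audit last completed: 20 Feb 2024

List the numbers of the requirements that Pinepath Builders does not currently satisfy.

1. equipment calibration 116 days ago vs limit 120 → met
2. condition 'performs public-works projects' holds; scaffold inspection 264 days ago vs limit 180 → not met
3. OSHA safety training 25 days ago vs limit 30 → met
4. condition 'handles asbestos abatement' does not hold → requirement n/a → met
5. workers' compensation audit 19 days ago vs limit 30 → met
6. workers' compensation coverage $425,000 < $725,000 → not met
7. fall-protection recertification 81 days ago vs limit 90 → met
8. bonding capacity review 27 days ago vs limit 30 → met
9. condition 'performs work above three stories' holds; subcontractor verification log absent → not met
10. lien-law disclosure absent → not met
Not met: 2, 6, 9, 10

2, 6, 9, 10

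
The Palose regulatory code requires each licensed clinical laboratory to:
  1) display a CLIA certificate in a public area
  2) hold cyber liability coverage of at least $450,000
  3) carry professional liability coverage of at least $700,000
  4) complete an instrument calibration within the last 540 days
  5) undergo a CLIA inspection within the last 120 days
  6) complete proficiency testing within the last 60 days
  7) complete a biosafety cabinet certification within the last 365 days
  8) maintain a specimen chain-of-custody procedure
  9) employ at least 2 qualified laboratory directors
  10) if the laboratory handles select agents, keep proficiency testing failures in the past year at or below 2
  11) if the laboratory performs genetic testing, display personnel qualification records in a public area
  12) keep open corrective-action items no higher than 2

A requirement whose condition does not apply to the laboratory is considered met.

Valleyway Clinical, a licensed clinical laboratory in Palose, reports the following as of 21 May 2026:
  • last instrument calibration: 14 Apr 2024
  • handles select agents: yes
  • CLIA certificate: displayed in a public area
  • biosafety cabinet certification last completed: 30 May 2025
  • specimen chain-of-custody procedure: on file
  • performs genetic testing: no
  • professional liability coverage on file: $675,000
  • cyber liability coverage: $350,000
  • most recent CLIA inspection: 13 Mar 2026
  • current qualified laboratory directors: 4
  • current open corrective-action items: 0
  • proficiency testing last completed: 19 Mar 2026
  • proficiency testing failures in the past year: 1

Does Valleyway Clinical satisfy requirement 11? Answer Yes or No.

11. condition 'performs genetic testing' does not hold → requirement n/a → met

Yes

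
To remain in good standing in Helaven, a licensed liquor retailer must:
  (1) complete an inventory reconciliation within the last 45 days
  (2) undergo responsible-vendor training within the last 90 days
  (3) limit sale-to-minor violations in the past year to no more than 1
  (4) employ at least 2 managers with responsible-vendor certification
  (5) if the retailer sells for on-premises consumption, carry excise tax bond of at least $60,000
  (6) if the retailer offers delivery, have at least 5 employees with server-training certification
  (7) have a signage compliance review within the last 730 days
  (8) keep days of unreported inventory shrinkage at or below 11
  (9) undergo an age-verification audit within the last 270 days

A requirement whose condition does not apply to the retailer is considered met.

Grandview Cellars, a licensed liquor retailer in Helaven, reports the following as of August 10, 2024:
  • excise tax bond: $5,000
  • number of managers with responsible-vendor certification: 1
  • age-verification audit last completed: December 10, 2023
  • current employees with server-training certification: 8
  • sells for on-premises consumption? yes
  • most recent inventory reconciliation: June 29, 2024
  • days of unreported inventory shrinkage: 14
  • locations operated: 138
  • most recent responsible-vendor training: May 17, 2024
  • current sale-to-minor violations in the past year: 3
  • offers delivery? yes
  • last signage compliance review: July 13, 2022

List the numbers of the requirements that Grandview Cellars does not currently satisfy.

1. inventory reconciliation 42 days ago vs limit 45 → met
2. responsible-vendor training 85 days ago vs limit 90 → met
3. sale-to-minor violations in the past year 3 > 1 → not met
4. managers with responsible-vendor certification 1 < 2 → not met
5. condition 'sells for on-premises consumption' holds; excise tax bond $5,000 < $60,000 → not met
6. condition 'offers delivery' holds; employees with server-training certification 8 ≥ 5 → met
7. signage compliance review 759 days ago vs limit 730 → not met
8. days of unreported inventory shrinkage 14 > 11 → not met
9. age-verification audit 244 days ago vs limit 270 → met
Not met: 3, 4, 5, 7, 8

3, 4, 5, 7, 8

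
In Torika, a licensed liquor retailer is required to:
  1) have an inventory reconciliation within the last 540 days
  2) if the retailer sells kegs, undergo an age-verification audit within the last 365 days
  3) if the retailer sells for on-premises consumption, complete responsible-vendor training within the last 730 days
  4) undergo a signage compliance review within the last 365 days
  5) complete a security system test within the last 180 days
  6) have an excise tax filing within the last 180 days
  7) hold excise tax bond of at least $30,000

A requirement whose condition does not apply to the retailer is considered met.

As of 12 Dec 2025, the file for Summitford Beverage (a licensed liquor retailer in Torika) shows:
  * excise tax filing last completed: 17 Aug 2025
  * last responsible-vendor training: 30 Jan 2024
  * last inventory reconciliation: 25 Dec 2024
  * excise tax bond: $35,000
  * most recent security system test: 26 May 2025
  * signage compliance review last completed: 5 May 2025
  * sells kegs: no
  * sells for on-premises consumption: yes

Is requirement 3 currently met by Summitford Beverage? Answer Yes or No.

3. condition 'sells for on-premises consumption' holds; responsible-vendor training 682 days ago vs limit 730 → met

Yes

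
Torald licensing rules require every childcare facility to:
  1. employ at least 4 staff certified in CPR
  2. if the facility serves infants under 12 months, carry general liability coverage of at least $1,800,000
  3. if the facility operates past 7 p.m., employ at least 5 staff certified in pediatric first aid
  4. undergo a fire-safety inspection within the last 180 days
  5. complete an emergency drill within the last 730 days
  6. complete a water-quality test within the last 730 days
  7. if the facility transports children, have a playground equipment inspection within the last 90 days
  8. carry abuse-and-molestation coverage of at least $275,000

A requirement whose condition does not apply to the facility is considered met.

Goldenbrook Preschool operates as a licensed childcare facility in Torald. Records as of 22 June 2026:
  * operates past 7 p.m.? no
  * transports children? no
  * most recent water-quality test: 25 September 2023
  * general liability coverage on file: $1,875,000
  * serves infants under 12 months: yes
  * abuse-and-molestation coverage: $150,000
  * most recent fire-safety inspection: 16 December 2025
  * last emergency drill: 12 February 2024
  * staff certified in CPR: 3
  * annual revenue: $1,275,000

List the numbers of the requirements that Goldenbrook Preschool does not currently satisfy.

1. staff certified in CPR 3 < 4 → not met
2. condition 'serves infants under 12 months' holds; general liability coverage $1,875,000 ≥ $1,800,000 → met
3. condition 'operates past 7 p.m.' does not hold → requirement n/a → met
4. fire-safety inspection 188 days ago vs limit 180 → not met
5. emergency drill 861 days ago vs limit 730 → not met
6. water-quality test 1001 days ago vs limit 730 → not met
7. condition 'transports children' does not hold → requirement n/a → met
8. abuse-and-molestation coverage $150,000 < $275,000 → not met
Not met: 1, 4, 5, 6, 8

1, 4, 5, 6, 8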